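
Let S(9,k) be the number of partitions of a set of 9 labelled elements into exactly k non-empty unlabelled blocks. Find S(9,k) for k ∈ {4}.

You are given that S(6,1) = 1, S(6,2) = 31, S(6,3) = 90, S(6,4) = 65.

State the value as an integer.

7770

[7] T[7,2]:2*31+1=63 · T[7,3]:3*90+31=301 · T[7,4]:4*65+90=350
[8] T[8,3]:3*301+63=966 · T[8,4]:4*350+301=1701
[9] T[9,4]:4*1701+966=7770
Read S(9,4) = 7770.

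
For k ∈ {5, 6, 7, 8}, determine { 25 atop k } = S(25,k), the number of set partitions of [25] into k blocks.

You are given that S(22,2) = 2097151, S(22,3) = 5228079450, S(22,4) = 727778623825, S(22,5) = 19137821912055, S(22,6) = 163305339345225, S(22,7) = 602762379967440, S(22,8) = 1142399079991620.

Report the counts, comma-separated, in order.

2436684974110751, 37026417000002430, 227832482998716310, 690223721118368580

row 23: T[23][3]=3·5228079450+2097151=15686335501  T[23][4]=4·727778623825+5228079450=2916342574750  T[23][5]=5·19137821912055+727778623825=96416888184100  T[23][6]=6·163305339345225+19137821912055=998969857983405  T[23][7]=7·602762379967440+163305339345225=4382641999117305  T[23][8]=8·1142399079991620+602762379967440=9741955019900400
row 24: T[24][4]=4·2916342574750+15686335501=11681056634501  T[24][5]=5·96416888184100+2916342574750=485000783495250  T[24][6]=6·998969857983405+96416888184100=6090236036084530  T[24][7]=7·4382641999117305+998969857983405=31677463851804540  T[24][8]=8·9741955019900400+4382641999117305=82318282158320505
row 25: T[25][5]=5·485000783495250+11681056634501=2436684974110751  T[25][6]=6·6090236036084530+485000783495250=37026417000002430  T[25][7]=7·31677463851804540+6090236036084530=227832482998716310  T[25][8]=8·82318282158320505+31677463851804540=690223721118368580
Read S(25,5) = 2436684974110751, S(25,6) = 37026417000002430, S(25,7) = 227832482998716310, S(25,8) = 690223721118368580.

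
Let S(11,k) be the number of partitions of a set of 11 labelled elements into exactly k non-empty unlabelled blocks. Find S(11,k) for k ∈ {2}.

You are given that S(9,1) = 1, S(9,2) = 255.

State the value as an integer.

row 10: T[10][1]=1·1+0=1  T[10][2]=2·255+1=511
row 11: T[11][2]=2·511+1=1023
Read S(11,2) = 1023.

1023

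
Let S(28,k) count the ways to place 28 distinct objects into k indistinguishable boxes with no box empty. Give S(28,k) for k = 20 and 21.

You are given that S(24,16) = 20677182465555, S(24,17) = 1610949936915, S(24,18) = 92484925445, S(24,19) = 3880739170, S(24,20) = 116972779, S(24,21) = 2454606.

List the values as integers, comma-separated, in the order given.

r25: T_25,17=17×1610949936915+20677182465555=48063331393110; T_25,18=18×92484925445+1610949936915=3275678594925; T_25,19=19×3880739170+92484925445=166218969675; T_25,20=20×116972779+3880739170=6220194750; T_25,21=21×2454606+116972779=168519505
r26: T_26,18=18×3275678594925+48063331393110=107025546101760; T_26,19=19×166218969675+3275678594925=6433839018750; T_26,20=20×6220194750+166218969675=290622864675; T_26,21=21×168519505+6220194750=9759104355
r27: T_27,19=19×6433839018750+107025546101760=229268487458010; T_27,20=20×290622864675+6433839018750=12246296312250; T_27,21=21×9759104355+290622864675=495564056130
r28: T_28,20=20×12246296312250+229268487458010=474194413703010; T_28,21=21×495564056130+12246296312250=22653141490980
Read S(28,20) = 474194413703010, S(28,21) = 22653141490980.

474194413703010, 22653141490980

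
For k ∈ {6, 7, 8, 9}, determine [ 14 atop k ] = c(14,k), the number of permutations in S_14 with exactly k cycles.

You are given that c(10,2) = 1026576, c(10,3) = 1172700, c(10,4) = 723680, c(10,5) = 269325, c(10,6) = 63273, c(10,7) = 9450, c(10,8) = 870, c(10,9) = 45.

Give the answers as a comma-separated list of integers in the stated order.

r11: T_11,3=10×1172700+1026576=12753576; T_11,4=10×723680+1172700=8409500; T_11,5=10×269325+723680=3416930; T_11,6=10×63273+269325=902055; T_11,7=10×9450+63273=157773; T_11,8=10×870+9450=18150; T_11,9=10×45+870=1320
r12: T_12,4=11×8409500+12753576=105258076; T_12,5=11×3416930+8409500=45995730; T_12,6=11×902055+3416930=13339535; T_12,7=11×157773+902055=2637558; T_12,8=11×18150+157773=357423; T_12,9=11×1320+18150=32670
r13: T_13,5=12×45995730+105258076=657206836; T_13,6=12×13339535+45995730=206070150; T_13,7=12×2637558+13339535=44990231; T_13,8=12×357423+2637558=6926634; T_13,9=12×32670+357423=749463
r14: T_14,6=13×206070150+657206836=3336118786; T_14,7=13×44990231+206070150=790943153; T_14,8=13×6926634+44990231=135036473; T_14,9=13×749463+6926634=16669653
Read c(14,6) = 3336118786, c(14,7) = 790943153, c(14,8) = 135036473, c(14,9) = 16669653.

3336118786, 790943153, 135036473, 16669653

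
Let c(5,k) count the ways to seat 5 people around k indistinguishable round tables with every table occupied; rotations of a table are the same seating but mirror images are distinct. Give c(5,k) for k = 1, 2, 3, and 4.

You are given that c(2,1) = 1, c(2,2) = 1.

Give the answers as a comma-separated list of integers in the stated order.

@3  (3,1):1·2+0→2, (3,2):1·2+1→3, (3,3):0·2+1→1
@4  (4,1):2·3+0→6, (4,2):3·3+2→11, (4,3):1·3+3→6, (4,4):0·3+1→1
@5  (5,1):6·4+0→24, (5,2):11·4+6→50, (5,3):6·4+11→35, (5,4):1·4+6→10
Read c(5,1) = 24, c(5,2) = 50, c(5,3) = 35, c(5,4) = 10.

24, 50, 35, 10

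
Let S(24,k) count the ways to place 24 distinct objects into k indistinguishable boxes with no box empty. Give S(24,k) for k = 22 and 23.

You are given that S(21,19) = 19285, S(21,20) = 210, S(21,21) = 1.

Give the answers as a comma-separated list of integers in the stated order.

i=22: T(22,20)=19285+20·210=23485 | T(22,21)=210+21·1=231 | T(22,22)=1+22·0=1
i=23: T(23,21)=23485+21·231=28336 | T(23,22)=231+22·1=253 | T(23,23)=1+23·0=1
i=24: T(24,22)=28336+22·253=33902 | T(24,23)=253+23·1=276
Read S(24,22) = 33902, S(24,23) = 276.

33902, 276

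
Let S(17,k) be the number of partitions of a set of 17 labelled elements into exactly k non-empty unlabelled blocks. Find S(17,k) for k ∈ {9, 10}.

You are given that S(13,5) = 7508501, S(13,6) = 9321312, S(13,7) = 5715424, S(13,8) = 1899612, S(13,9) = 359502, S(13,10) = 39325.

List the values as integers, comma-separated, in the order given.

@14  (14,6):9321312·6+7508501→63436373, (14,7):5715424·7+9321312→49329280, (14,8):1899612·8+5715424→20912320, (14,9):359502·9+1899612→5135130, (14,10):39325·10+359502→752752
@15  (15,7):49329280·7+63436373→408741333, (15,8):20912320·8+49329280→216627840, (15,9):5135130·9+20912320→67128490, (15,10):752752·10+5135130→12662650
@16  (16,8):216627840·8+408741333→2141764053, (16,9):67128490·9+216627840→820784250, (16,10):12662650·10+67128490→193754990
@17  (17,9):820784250·9+2141764053→9528822303, (17,10):193754990·10+820784250→2758334150
Read S(17,9) = 9528822303, S(17,10) = 2758334150.

9528822303, 2758334150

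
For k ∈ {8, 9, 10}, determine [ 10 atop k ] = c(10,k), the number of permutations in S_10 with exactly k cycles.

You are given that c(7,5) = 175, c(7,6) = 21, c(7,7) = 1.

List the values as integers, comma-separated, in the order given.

r8: T_8,6=7×21+175=322; T_8,7=7×1+21=28; T_8,8=7×0+1=1
r9: T_9,7=8×28+322=546; T_9,8=8×1+28=36; T_9,9=8×0+1=1
r10: T_10,8=9×36+546=870; T_10,9=9×1+36=45; T_10,10=9×0+1=1
Read c(10,8) = 870, c(10,9) = 45, c(10,10) = 1.

870, 45, 1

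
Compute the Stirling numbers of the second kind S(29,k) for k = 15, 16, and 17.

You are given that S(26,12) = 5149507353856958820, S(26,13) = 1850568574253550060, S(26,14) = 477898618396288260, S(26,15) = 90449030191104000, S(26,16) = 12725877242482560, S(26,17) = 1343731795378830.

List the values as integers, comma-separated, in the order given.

[27] T[27,13]:13*1850568574253550060+5149507353856958820=29206898819153109600 · T[27,14]:14*477898618396288260+1850568574253550060=8541149231801585700 · T[27,15]:15*90449030191104000+477898618396288260=1834634071262848260 · T[27,16]:16*12725877242482560+90449030191104000=294063066070824960 · T[27,17]:17*1343731795378830+12725877242482560=35569317763922670
[28] T[28,14]:14*8541149231801585700+29206898819153109600=148782988064375309400 · T[28,15]:15*1834634071262848260+8541149231801585700=36060660300744309600 · T[28,16]:16*294063066070824960+1834634071262848260=6539643128396047620 · T[28,17]:17*35569317763922670+294063066070824960=898741468057510350
[29] T[29,15]:15*36060660300744309600+148782988064375309400=689692892575539953400 · T[29,16]:16*6539643128396047620+36060660300744309600=140694950355081071520 · T[29,17]:17*898741468057510350+6539643128396047620=21818248085373723570
Read S(29,15) = 689692892575539953400, S(29,16) = 140694950355081071520, S(29,17) = 21818248085373723570.

689692892575539953400, 140694950355081071520, 21818248085373723570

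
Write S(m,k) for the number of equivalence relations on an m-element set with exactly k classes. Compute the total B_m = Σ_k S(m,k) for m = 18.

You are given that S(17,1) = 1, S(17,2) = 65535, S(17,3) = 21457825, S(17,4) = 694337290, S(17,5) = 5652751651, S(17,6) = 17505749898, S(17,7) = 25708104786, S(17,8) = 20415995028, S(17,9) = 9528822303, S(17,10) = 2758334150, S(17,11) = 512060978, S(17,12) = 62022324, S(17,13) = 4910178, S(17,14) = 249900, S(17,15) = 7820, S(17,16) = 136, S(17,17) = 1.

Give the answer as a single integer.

@18  (18,1):1·1+0→1, (18,2):65535·2+1→131071, (18,3):21457825·3+65535→64439010, (18,4):694337290·4+21457825→2798806985, (18,5):5652751651·5+694337290→28958095545, (18,6):17505749898·6+5652751651→110687251039, (18,7):25708104786·7+17505749898→197462483400, (18,8):20415995028·8+25708104786→189036065010, (18,9):9528822303·9+20415995028→106175395755, (18,10):2758334150·10+9528822303→37112163803, (18,11):512060978·11+2758334150→8391004908, (18,12):62022324·12+512060978→1256328866, (18,13):4910178·13+62022324→125854638, (18,14):249900·14+4910178→8408778, (18,15):7820·15+249900→367200, (18,16):136·16+7820→9996, (18,17):1·17+136→153, (18,18):0·18+1→1
B_18 = ΣS(18,k) = 1+131071+64439010+2798806985+28958095545+110687251039+197462483400+189036065010+106175395755+37112163803+8391004908+1256328866+125854638+8408778+367200+9996+153+1 = 682076806159

682076806159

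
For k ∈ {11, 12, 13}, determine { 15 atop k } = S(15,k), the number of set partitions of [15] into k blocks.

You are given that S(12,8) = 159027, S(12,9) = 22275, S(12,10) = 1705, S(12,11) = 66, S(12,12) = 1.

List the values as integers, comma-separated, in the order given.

1479478, 106470, 4550

row 13: T[13][9]=9·22275+159027=359502  T[13][10]=10·1705+22275=39325  T[13][11]=11·66+1705=2431  T[13][12]=12·1+66=78  T[13][13]=13·0+1=1
row 14: T[14][10]=10·39325+359502=752752  T[14][11]=11·2431+39325=66066  T[14][12]=12·78+2431=3367  T[14][13]=13·1+78=91
row 15: T[15][11]=11·66066+752752=1479478  T[15][12]=12·3367+66066=106470  T[15][13]=13·91+3367=4550
Read S(15,11) = 1479478, S(15,12) = 106470, S(15,13) = 4550.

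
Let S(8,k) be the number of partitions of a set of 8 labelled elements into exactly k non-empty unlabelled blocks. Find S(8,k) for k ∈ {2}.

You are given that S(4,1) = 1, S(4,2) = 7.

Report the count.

127

i=5: T(5,1)=0+1·1=1 | T(5,2)=1+2·7=15
i=6: T(6,1)=0+1·1=1 | T(6,2)=1+2·15=31
i=7: T(7,1)=0+1·1=1 | T(7,2)=1+2·31=63
i=8: T(8,2)=1+2·63=127
Read S(8,2) = 127.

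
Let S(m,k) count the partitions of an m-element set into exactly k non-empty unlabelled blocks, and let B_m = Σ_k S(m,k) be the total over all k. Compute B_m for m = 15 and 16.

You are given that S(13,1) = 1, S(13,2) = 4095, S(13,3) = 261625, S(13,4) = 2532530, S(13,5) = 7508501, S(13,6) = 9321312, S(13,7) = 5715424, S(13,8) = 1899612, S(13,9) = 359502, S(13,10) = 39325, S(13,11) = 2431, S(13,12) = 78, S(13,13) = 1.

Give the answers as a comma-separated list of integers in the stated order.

1382958545, 10480142147

[14] T[14,1]:1*1+0=1 · T[14,2]:2*4095+1=8191 · T[14,3]:3*261625+4095=788970 · T[14,4]:4*2532530+261625=10391745 · T[14,5]:5*7508501+2532530=40075035 · T[14,6]:6*9321312+7508501=63436373 · T[14,7]:7*5715424+9321312=49329280 · T[14,8]:8*1899612+5715424=20912320 · T[14,9]:9*359502+1899612=5135130 · T[14,10]:10*39325+359502=752752 · T[14,11]:11*2431+39325=66066 · T[14,12]:12*78+2431=3367 · T[14,13]:13*1+78=91 · T[14,14]:14*0+1=1
[15] T[15,1]:1*1+0=1 · T[15,2]:2*8191+1=16383 · T[15,3]:3*788970+8191=2375101 · T[15,4]:4*10391745+788970=42355950 · T[15,5]:5*40075035+10391745=210766920 · T[15,6]:6*63436373+40075035=420693273 · T[15,7]:7*49329280+63436373=408741333 · T[15,8]:8*20912320+49329280=216627840 · T[15,9]:9*5135130+20912320=67128490 · T[15,10]:10*752752+5135130=12662650 · T[15,11]:11*66066+752752=1479478 · T[15,12]:12*3367+66066=106470 · T[15,13]:13*91+3367=4550 · T[15,14]:14*1+91=105 · T[15,15]:15*0+1=1
[16] T[16,1]:1*1+0=1 · T[16,2]:2*16383+1=32767 · T[16,3]:3*2375101+16383=7141686 · T[16,4]:4*42355950+2375101=171798901 · T[16,5]:5*210766920+42355950=1096190550 · T[16,6]:6*420693273+210766920=2734926558 · T[16,7]:7*408741333+420693273=3281882604 · T[16,8]:8*216627840+408741333=2141764053 · T[16,9]:9*67128490+216627840=820784250 · T[16,10]:10*12662650+67128490=193754990 · T[16,11]:11*1479478+12662650=28936908 · T[16,12]:12*106470+1479478=2757118 · T[16,13]:13*4550+106470=165620 · T[16,14]:14*105+4550=6020 · T[16,15]:15*1+105=120 · T[16,16]:16*0+1=1
B_15 = ΣS(15,k) = 1+16383+2375101+42355950+210766920+420693273+408741333+216627840+67128490+12662650+1479478+106470+4550+105+1 = 1382958545
B_16 = ΣS(16,k) = 1+32767+7141686+171798901+1096190550+2734926558+3281882604+2141764053+820784250+193754990+28936908+2757118+165620+6020+120+1 = 10480142147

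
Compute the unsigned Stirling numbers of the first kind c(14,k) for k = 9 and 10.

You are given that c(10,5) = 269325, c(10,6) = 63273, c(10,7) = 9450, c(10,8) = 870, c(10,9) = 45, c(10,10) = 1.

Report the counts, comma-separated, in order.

16669653, 1474473

r11: T_11,6=10×63273+269325=902055; T_11,7=10×9450+63273=157773; T_11,8=10×870+9450=18150; T_11,9=10×45+870=1320; T_11,10=10×1+45=55
r12: T_12,7=11×157773+902055=2637558; T_12,8=11×18150+157773=357423; T_12,9=11×1320+18150=32670; T_12,10=11×55+1320=1925
r13: T_13,8=12×357423+2637558=6926634; T_13,9=12×32670+357423=749463; T_13,10=12×1925+32670=55770
r14: T_14,9=13×749463+6926634=16669653; T_14,10=13×55770+749463=1474473
Read c(14,9) = 16669653, c(14,10) = 1474473.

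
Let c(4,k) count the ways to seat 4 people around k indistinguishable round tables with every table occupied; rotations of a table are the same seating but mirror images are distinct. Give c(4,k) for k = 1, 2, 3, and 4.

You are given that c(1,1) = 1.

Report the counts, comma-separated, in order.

6, 11, 6, 1

@2  (2,1):1·1+0→1, (2,2):0·1+1→1
@3  (3,1):1·2+0→2, (3,2):1·2+1→3, (3,3):0·2+1→1
@4  (4,1):2·3+0→6, (4,2):3·3+2→11, (4,3):1·3+3→6, (4,4):0·3+1→1
Read c(4,1) = 6, c(4,2) = 11, c(4,3) = 6, c(4,4) = 1.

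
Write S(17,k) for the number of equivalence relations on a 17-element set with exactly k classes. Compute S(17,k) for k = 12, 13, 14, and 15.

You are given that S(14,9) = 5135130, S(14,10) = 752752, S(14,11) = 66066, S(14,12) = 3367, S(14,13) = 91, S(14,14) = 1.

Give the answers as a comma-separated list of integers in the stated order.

62022324, 4910178, 249900, 7820

[15] T[15,10]:10*752752+5135130=12662650 · T[15,11]:11*66066+752752=1479478 · T[15,12]:12*3367+66066=106470 · T[15,13]:13*91+3367=4550 · T[15,14]:14*1+91=105 · T[15,15]:15*0+1=1
[16] T[16,11]:11*1479478+12662650=28936908 · T[16,12]:12*106470+1479478=2757118 · T[16,13]:13*4550+106470=165620 · T[16,14]:14*105+4550=6020 · T[16,15]:15*1+105=120
[17] T[17,12]:12*2757118+28936908=62022324 · T[17,13]:13*165620+2757118=4910178 · T[17,14]:14*6020+165620=249900 · T[17,15]:15*120+6020=7820
Read S(17,12) = 62022324, S(17,13) = 4910178, S(17,14) = 249900, S(17,15) = 7820.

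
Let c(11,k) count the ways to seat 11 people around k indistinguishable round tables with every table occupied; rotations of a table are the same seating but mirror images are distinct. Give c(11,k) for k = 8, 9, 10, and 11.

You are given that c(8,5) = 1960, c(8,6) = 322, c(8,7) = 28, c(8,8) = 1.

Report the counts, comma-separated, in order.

r9: T_9,6=8×322+1960=4536; T_9,7=8×28+322=546; T_9,8=8×1+28=36; T_9,9=8×0+1=1
r10: T_10,7=9×546+4536=9450; T_10,8=9×36+546=870; T_10,9=9×1+36=45; T_10,10=9×0+1=1
r11: T_11,8=10×870+9450=18150; T_11,9=10×45+870=1320; T_11,10=10×1+45=55; T_11,11=10×0+1=1
Read c(11,8) = 18150, c(11,9) = 1320, c(11,10) = 55, c(11,11) = 1.

18150, 1320, 55, 1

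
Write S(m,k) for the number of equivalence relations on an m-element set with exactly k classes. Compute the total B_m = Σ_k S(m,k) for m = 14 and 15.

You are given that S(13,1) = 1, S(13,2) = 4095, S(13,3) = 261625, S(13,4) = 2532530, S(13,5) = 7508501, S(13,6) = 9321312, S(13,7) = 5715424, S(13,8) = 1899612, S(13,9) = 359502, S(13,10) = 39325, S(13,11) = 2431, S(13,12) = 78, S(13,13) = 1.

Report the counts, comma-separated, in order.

[14] T[14,1]:1*1+0=1 · T[14,2]:2*4095+1=8191 · T[14,3]:3*261625+4095=788970 · T[14,4]:4*2532530+261625=10391745 · T[14,5]:5*7508501+2532530=40075035 · T[14,6]:6*9321312+7508501=63436373 · T[14,7]:7*5715424+9321312=49329280 · T[14,8]:8*1899612+5715424=20912320 · T[14,9]:9*359502+1899612=5135130 · T[14,10]:10*39325+359502=752752 · T[14,11]:11*2431+39325=66066 · T[14,12]:12*78+2431=3367 · T[14,13]:13*1+78=91 · T[14,14]:14*0+1=1
[15] T[15,1]:1*1+0=1 · T[15,2]:2*8191+1=16383 · T[15,3]:3*788970+8191=2375101 · T[15,4]:4*10391745+788970=42355950 · T[15,5]:5*40075035+10391745=210766920 · T[15,6]:6*63436373+40075035=420693273 · T[15,7]:7*49329280+63436373=408741333 · T[15,8]:8*20912320+49329280=216627840 · T[15,9]:9*5135130+20912320=67128490 · T[15,10]:10*752752+5135130=12662650 · T[15,11]:11*66066+752752=1479478 · T[15,12]:12*3367+66066=106470 · T[15,13]:13*91+3367=4550 · T[15,14]:14*1+91=105 · T[15,15]:15*0+1=1
B_14 = ΣS(14,k) = 1+8191+788970+10391745+40075035+63436373+49329280+20912320+5135130+752752+66066+3367+91+1 = 190899322
B_15 = ΣS(15,k) = 1+16383+2375101+42355950+210766920+420693273+408741333+216627840+67128490+12662650+1479478+106470+4550+105+1 = 1382958545

190899322, 1382958545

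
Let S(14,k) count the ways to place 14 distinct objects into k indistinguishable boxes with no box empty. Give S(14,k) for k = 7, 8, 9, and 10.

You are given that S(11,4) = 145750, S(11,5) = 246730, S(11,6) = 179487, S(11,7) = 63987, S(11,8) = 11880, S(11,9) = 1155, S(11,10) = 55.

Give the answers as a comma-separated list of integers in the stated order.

49329280, 20912320, 5135130, 752752

[12] T[12,5]:5*246730+145750=1379400 · T[12,6]:6*179487+246730=1323652 · T[12,7]:7*63987+179487=627396 · T[12,8]:8*11880+63987=159027 · T[12,9]:9*1155+11880=22275 · T[12,10]:10*55+1155=1705
[13] T[13,6]:6*1323652+1379400=9321312 · T[13,7]:7*627396+1323652=5715424 · T[13,8]:8*159027+627396=1899612 · T[13,9]:9*22275+159027=359502 · T[13,10]:10*1705+22275=39325
[14] T[14,7]:7*5715424+9321312=49329280 · T[14,8]:8*1899612+5715424=20912320 · T[14,9]:9*359502+1899612=5135130 · T[14,10]:10*39325+359502=752752
Read S(14,7) = 49329280, S(14,8) = 20912320, S(14,9) = 5135130, S(14,10) = 752752.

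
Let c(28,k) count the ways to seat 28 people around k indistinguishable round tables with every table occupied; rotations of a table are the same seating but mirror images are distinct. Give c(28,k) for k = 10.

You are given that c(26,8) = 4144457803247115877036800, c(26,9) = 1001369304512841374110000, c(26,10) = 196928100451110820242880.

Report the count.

@27  (27,9):1001369304512841374110000·26+4144457803247115877036800→30180059720580991603896800, (27,10):196928100451110820242880·26+1001369304512841374110000→6121499916241722700424880
@28  (28,10):6121499916241722700424880·27+30180059720580991603896800→195460557459107504515368560
Read c(28,10) = 195460557459107504515368560.

195460557459107504515368560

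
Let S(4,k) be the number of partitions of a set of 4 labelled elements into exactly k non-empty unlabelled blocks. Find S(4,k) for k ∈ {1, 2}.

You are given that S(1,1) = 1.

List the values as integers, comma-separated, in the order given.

r2: T_2,1=1×1+0=1; T_2,2=2×0+1=1
r3: T_3,1=1×1+0=1; T_3,2=2×1+1=3
r4: T_4,1=1×1+0=1; T_4,2=2×3+1=7
Read S(4,1) = 1, S(4,2) = 7.

1, 7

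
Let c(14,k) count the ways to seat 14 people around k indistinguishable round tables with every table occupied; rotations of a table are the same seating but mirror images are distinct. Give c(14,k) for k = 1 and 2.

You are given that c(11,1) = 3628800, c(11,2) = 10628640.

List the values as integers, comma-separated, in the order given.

r12: T_12,1=11×3628800+0=39916800; T_12,2=11×10628640+3628800=120543840
r13: T_13,1=12×39916800+0=479001600; T_13,2=12×120543840+39916800=1486442880
r14: T_14,1=13×479001600+0=6227020800; T_14,2=13×1486442880+479001600=19802759040
Read c(14,1) = 6227020800, c(14,2) = 19802759040.

6227020800, 19802759040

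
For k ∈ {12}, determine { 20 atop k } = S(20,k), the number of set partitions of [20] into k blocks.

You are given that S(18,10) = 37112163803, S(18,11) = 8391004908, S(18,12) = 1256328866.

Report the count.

r19: T_19,11=11×8391004908+37112163803=129413217791; T_19,12=12×1256328866+8391004908=23466951300
r20: T_20,12=12×23466951300+129413217791=411016633391
Read S(20,12) = 411016633391.

411016633391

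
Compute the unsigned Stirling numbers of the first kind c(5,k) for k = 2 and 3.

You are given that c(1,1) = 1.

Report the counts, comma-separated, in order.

@2  (2,1):1·1+0→1, (2,2):0·1+1→1
@3  (3,1):1·2+0→2, (3,2):1·2+1→3, (3,3):0·2+1→1
@4  (4,1):2·3+0→6, (4,2):3·3+2→11, (4,3):1·3+3→6
@5  (5,2):11·4+6→50, (5,3):6·4+11→35
Read c(5,2) = 50, c(5,3) = 35.

50, 35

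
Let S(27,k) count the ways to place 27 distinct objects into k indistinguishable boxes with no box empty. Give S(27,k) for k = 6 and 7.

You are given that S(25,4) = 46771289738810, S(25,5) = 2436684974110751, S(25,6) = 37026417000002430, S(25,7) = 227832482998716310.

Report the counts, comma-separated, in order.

[26] T[26,5]:5*2436684974110751+46771289738810=12230196160292565 · T[26,6]:6*37026417000002430+2436684974110751=224595186974125331 · T[26,7]:7*227832482998716310+37026417000002430=1631853797991016600
[27] T[27,6]:6*224595186974125331+12230196160292565=1359801318005044551 · T[27,7]:7*1631853797991016600+224595186974125331=11647571772911241531
Read S(27,6) = 1359801318005044551, S(27,7) = 11647571772911241531.

1359801318005044551, 11647571772911241531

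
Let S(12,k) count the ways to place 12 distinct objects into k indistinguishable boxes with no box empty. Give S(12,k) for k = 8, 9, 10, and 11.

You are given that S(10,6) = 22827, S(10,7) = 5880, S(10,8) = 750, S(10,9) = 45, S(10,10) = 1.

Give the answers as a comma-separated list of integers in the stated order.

row 11: T[11][7]=7·5880+22827=63987  T[11][8]=8·750+5880=11880  T[11][9]=9·45+750=1155  T[11][10]=10·1+45=55  T[11][11]=11·0+1=1
row 12: T[12][8]=8·11880+63987=159027  T[12][9]=9·1155+11880=22275  T[12][10]=10·55+1155=1705  T[12][11]=11·1+55=66
Read S(12,8) = 159027, S(12,9) = 22275, S(12,10) = 1705, S(12,11) = 66.

159027, 22275, 1705, 66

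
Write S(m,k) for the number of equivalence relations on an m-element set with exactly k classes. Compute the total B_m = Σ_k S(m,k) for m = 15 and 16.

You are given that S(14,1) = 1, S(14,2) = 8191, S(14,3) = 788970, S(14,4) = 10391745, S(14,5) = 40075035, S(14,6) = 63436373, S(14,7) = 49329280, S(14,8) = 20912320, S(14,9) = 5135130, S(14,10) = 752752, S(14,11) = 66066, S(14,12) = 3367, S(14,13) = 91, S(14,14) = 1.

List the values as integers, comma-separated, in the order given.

row 15: T[15][1]=1·1+0=1  T[15][2]=2·8191+1=16383  T[15][3]=3·788970+8191=2375101  T[15][4]=4·10391745+788970=42355950  T[15][5]=5·40075035+10391745=210766920  T[15][6]=6·63436373+40075035=420693273  T[15][7]=7·49329280+63436373=408741333  T[15][8]=8·20912320+49329280=216627840  T[15][9]=9·5135130+20912320=67128490  T[15][10]=10·752752+5135130=12662650  T[15][11]=11·66066+752752=1479478  T[15][12]=12·3367+66066=106470  T[15][13]=13·91+3367=4550  T[15][14]=14·1+91=105  T[15][15]=15·0+1=1
row 16: T[16][1]=1·1+0=1  T[16][2]=2·16383+1=32767  T[16][3]=3·2375101+16383=7141686  T[16][4]=4·42355950+2375101=171798901  T[16][5]=5·210766920+42355950=1096190550  T[16][6]=6·420693273+210766920=2734926558  T[16][7]=7·408741333+420693273=3281882604  T[16][8]=8·216627840+408741333=2141764053  T[16][9]=9·67128490+216627840=820784250  T[16][10]=10·12662650+67128490=193754990  T[16][11]=11·1479478+12662650=28936908  T[16][12]=12·106470+1479478=2757118  T[16][13]=13·4550+106470=165620  T[16][14]=14·105+4550=6020  T[16][15]=15·1+105=120  T[16][16]=16·0+1=1
B_15 = ΣS(15,k) = 1+16383+2375101+42355950+210766920+420693273+408741333+216627840+67128490+12662650+1479478+106470+4550+105+1 = 1382958545
B_16 = ΣS(16,k) = 1+32767+7141686+171798901+1096190550+2734926558+3281882604+2141764053+820784250+193754990+28936908+2757118+165620+6020+120+1 = 10480142147

1382958545, 10480142147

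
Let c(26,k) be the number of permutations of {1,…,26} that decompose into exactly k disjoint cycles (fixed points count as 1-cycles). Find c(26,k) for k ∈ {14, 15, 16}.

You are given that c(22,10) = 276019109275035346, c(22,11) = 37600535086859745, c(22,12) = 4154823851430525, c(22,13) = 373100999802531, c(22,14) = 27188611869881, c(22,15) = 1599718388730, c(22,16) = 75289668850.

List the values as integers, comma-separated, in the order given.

[23] T[23,11]:22*37600535086859745+276019109275035346=1103230881185949736 · T[23,12]:22*4154823851430525+37600535086859745=129006659818331295 · T[23,13]:22*373100999802531+4154823851430525=12363045847086207 · T[23,14]:22*27188611869881+373100999802531=971250460939913 · T[23,15]:22*1599718388730+27188611869881=62382416421941 · T[23,16]:22*75289668850+1599718388730=3256091103430
[24] T[24,12]:23*129006659818331295+1103230881185949736=4070384057007569521 · T[24,13]:23*12363045847086207+129006659818331295=413356714301314056 · T[24,14]:23*971250460939913+12363045847086207=34701806448704206 · T[24,15]:23*62382416421941+971250460939913=2406046038644556 · T[24,16]:23*3256091103430+62382416421941=137272511800831
[25] T[25,13]:24*413356714301314056+4070384057007569521=13990945200239106865 · T[25,14]:24*34701806448704206+413356714301314056=1246200069070215000 · T[25,15]:24*2406046038644556+34701806448704206=92446911376173550 · T[25,16]:24*137272511800831+2406046038644556=5700586321864500
[26] T[26,14]:25*1246200069070215000+13990945200239106865=45145946926994481865 · T[26,15]:25*92446911376173550+1246200069070215000=3557372853474553750 · T[26,16]:25*5700586321864500+92446911376173550=234961569422786050
Read c(26,14) = 45145946926994481865, c(26,15) = 3557372853474553750, c(26,16) = 234961569422786050.

45145946926994481865, 3557372853474553750, 234961569422786050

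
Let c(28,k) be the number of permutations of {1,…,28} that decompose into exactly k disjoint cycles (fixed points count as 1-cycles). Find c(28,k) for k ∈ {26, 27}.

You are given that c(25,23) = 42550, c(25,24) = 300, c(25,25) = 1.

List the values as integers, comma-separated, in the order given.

67977, 378

r26: T_26,24=25×300+42550=50050; T_26,25=25×1+300=325; T_26,26=25×0+1=1
r27: T_27,25=26×325+50050=58500; T_27,26=26×1+325=351; T_27,27=26×0+1=1
r28: T_28,26=27×351+58500=67977; T_28,27=27×1+351=378
Read c(28,26) = 67977, c(28,27) = 378.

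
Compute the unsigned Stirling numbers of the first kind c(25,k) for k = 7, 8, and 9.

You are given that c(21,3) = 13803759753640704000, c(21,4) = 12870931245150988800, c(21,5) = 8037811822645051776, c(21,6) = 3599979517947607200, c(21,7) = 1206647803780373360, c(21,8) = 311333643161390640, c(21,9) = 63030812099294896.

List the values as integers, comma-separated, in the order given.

i=22: T(22,4)=13803759753640704000+21·12870931245150988800=284093315901811468800 | T(22,5)=12870931245150988800+21·8037811822645051776=181664979520697076096 | T(22,6)=8037811822645051776+21·3599979517947607200=83637381699544802976 | T(22,7)=3599979517947607200+21·1206647803780373360=28939583397335447760 | T(22,8)=1206647803780373360+21·311333643161390640=7744654310169576800 | T(22,9)=311333643161390640+21·63030812099294896=1634980697246583456
i=23: T(23,5)=284093315901811468800+22·181664979520697076096=4280722865357147142912 | T(23,6)=181664979520697076096+22·83637381699544802976=2021687376910682741568 | T(23,7)=83637381699544802976+22·28939583397335447760=720308216440924653696 | T(23,8)=28939583397335447760+22·7744654310169576800=199321978221066137360 | T(23,9)=7744654310169576800+22·1634980697246583456=43714229649594412832
i=24: T(24,6)=4280722865357147142912+23·2021687376910682741568=50779532534302850198976 | T(24,7)=2021687376910682741568+23·720308216440924653696=18588776355051949776576 | T(24,8)=720308216440924653696+23·199321978221066137360=5304713715525445812976 | T(24,9)=199321978221066137360+23·43714229649594412832=1204749260161737632496
i=25: T(25,7)=50779532534302850198976+24·18588776355051949776576=496910165055549644836800 | T(25,8)=18588776355051949776576+24·5304713715525445812976=145901905527662649288000 | T(25,9)=5304713715525445812976+24·1204749260161737632496=34218695959407148992880
Read c(25,7) = 496910165055549644836800, c(25,8) = 145901905527662649288000, c(25,9) = 34218695959407148992880.

496910165055549644836800, 145901905527662649288000, 34218695959407148992880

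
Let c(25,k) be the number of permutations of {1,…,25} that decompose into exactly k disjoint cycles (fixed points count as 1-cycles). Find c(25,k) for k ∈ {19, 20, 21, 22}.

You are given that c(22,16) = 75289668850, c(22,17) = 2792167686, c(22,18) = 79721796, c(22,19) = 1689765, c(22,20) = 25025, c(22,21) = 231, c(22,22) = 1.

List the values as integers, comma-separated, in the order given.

r23: T_23,17=22×2792167686+75289668850=136717357942; T_23,18=22×79721796+2792167686=4546047198; T_23,19=22×1689765+79721796=116896626; T_23,20=22×25025+1689765=2240315; T_23,21=22×231+25025=30107; T_23,22=22×1+231=253
r24: T_24,18=23×4546047198+136717357942=241276443496; T_24,19=23×116896626+4546047198=7234669596; T_24,20=23×2240315+116896626=168423871; T_24,21=23×30107+2240315=2932776; T_24,22=23×253+30107=35926
r25: T_25,19=24×7234669596+241276443496=414908513800; T_25,20=24×168423871+7234669596=11276842500; T_25,21=24×2932776+168423871=238810495; T_25,22=24×35926+2932776=3795000
Read c(25,19) = 414908513800, c(25,20) = 11276842500, c(25,21) = 238810495, c(25,22) = 3795000.

414908513800, 11276842500, 238810495, 3795000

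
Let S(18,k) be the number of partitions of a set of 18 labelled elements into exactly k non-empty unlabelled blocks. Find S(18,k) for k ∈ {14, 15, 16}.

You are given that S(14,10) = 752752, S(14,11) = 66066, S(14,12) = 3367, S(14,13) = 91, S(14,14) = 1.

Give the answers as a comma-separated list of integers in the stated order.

8408778, 367200, 9996

row 15: T[15][11]=11·66066+752752=1479478  T[15][12]=12·3367+66066=106470  T[15][13]=13·91+3367=4550  T[15][14]=14·1+91=105  T[15][15]=15·0+1=1
row 16: T[16][12]=12·106470+1479478=2757118  T[16][13]=13·4550+106470=165620  T[16][14]=14·105+4550=6020  T[16][15]=15·1+105=120  T[16][16]=16·0+1=1
row 17: T[17][13]=13·165620+2757118=4910178  T[17][14]=14·6020+165620=249900  T[17][15]=15·120+6020=7820  T[17][16]=16·1+120=136
row 18: T[18][14]=14·249900+4910178=8408778  T[18][15]=15·7820+249900=367200  T[18][16]=16·136+7820=9996
Read S(18,14) = 8408778, S(18,15) = 367200, S(18,16) = 9996.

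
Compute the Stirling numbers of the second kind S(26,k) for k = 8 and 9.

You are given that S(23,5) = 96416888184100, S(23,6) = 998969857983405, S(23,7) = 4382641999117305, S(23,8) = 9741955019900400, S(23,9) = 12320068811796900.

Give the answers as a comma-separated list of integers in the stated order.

row 24: T[24][6]=6·998969857983405+96416888184100=6090236036084530  T[24][7]=7·4382641999117305+998969857983405=31677463851804540  T[24][8]=8·9741955019900400+4382641999117305=82318282158320505  T[24][9]=9·12320068811796900+9741955019900400=120622574326072500
row 25: T[25][7]=7·31677463851804540+6090236036084530=227832482998716310  T[25][8]=8·82318282158320505+31677463851804540=690223721118368580  T[25][9]=9·120622574326072500+82318282158320505=1167921451092973005
row 26: T[26][8]=8·690223721118368580+227832482998716310=5749622251945664950  T[26][9]=9·1167921451092973005+690223721118368580=11201516780955125625
Read S(26,8) = 5749622251945664950, S(26,9) = 11201516780955125625.

5749622251945664950, 11201516780955125625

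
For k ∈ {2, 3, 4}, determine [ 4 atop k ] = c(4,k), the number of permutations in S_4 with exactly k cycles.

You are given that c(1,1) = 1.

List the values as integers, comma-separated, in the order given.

row 2: T[2][1]=1·1+0=1  T[2][2]=1·0+1=1
row 3: T[3][1]=2·1+0=2  T[3][2]=2·1+1=3  T[3][3]=2·0+1=1
row 4: T[4][2]=3·3+2=11  T[4][3]=3·1+3=6  T[4][4]=3·0+1=1
Read c(4,2) = 11, c(4,3) = 6, c(4,4) = 1.

11, 6, 1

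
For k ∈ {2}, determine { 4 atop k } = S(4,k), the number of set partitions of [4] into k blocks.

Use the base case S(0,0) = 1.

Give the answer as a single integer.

7

row 1: T[1][1]=1·0+1=1
row 2: T[2][1]=1·1+0=1  T[2][2]=2·0+1=1
row 3: T[3][1]=1·1+0=1  T[3][2]=2·1+1=3
row 4: T[4][2]=2·3+1=7
Read S(4,2) = 7.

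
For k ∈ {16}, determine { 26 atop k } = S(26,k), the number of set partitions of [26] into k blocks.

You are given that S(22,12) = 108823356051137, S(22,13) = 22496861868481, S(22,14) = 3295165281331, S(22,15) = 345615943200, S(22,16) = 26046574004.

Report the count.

r23: T_23,13=13×22496861868481+108823356051137=401282560341390; T_23,14=14×3295165281331+22496861868481=68629175807115; T_23,15=15×345615943200+3295165281331=8479404429331; T_23,16=16×26046574004+345615943200=762361127264
r24: T_24,14=14×68629175807115+401282560341390=1362091021641000; T_24,15=15×8479404429331+68629175807115=195820242247080; T_24,16=16×762361127264+8479404429331=20677182465555
r25: T_25,15=15×195820242247080+1362091021641000=4299394655347200; T_25,16=16×20677182465555+195820242247080=526655161695960
r26: T_26,16=16×526655161695960+4299394655347200=12725877242482560
Read S(26,16) = 12725877242482560.

12725877242482560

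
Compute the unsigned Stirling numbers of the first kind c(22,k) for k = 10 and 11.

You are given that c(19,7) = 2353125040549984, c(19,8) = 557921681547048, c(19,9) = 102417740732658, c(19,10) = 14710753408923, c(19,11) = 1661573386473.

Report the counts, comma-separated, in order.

276019109275035346, 37600535086859745

i=20: T(20,8)=2353125040549984+19·557921681547048=12953636989943896 | T(20,9)=557921681547048+19·102417740732658=2503858755467550 | T(20,10)=102417740732658+19·14710753408923=381922055502195 | T(20,11)=14710753408923+19·1661573386473=46280647751910
i=21: T(21,9)=12953636989943896+20·2503858755467550=63030812099294896 | T(21,10)=2503858755467550+20·381922055502195=10142299865511450 | T(21,11)=381922055502195+20·46280647751910=1307535010540395
i=22: T(22,10)=63030812099294896+21·10142299865511450=276019109275035346 | T(22,11)=10142299865511450+21·1307535010540395=37600535086859745
Read c(22,10) = 276019109275035346, c(22,11) = 37600535086859745.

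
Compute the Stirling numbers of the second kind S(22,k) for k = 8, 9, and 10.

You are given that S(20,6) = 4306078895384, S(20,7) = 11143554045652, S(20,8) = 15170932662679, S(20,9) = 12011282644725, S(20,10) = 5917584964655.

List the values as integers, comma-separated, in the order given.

i=21: T(21,7)=4306078895384+7·11143554045652=82310957214948 | T(21,8)=11143554045652+8·15170932662679=132511015347084 | T(21,9)=15170932662679+9·12011282644725=123272476465204 | T(21,10)=12011282644725+10·5917584964655=71187132291275
i=22: T(22,8)=82310957214948+8·132511015347084=1142399079991620 | T(22,9)=132511015347084+9·123272476465204=1241963303533920 | T(22,10)=123272476465204+10·71187132291275=835143799377954
Read S(22,8) = 1142399079991620, S(22,9) = 1241963303533920, S(22,10) = 835143799377954.

1142399079991620, 1241963303533920, 835143799377954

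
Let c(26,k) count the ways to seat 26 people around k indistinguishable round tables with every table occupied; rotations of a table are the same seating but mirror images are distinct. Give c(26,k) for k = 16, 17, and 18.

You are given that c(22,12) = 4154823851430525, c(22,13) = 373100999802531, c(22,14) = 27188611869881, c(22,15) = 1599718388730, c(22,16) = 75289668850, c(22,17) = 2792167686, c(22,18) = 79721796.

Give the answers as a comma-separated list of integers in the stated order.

234961569422786050, 12972753318542875, 595667304367135

r23: T_23,13=22×373100999802531+4154823851430525=12363045847086207; T_23,14=22×27188611869881+373100999802531=971250460939913; T_23,15=22×1599718388730+27188611869881=62382416421941; T_23,16=22×75289668850+1599718388730=3256091103430; T_23,17=22×2792167686+75289668850=136717357942; T_23,18=22×79721796+2792167686=4546047198
r24: T_24,14=23×971250460939913+12363045847086207=34701806448704206; T_24,15=23×62382416421941+971250460939913=2406046038644556; T_24,16=23×3256091103430+62382416421941=137272511800831; T_24,17=23×136717357942+3256091103430=6400590336096; T_24,18=23×4546047198+136717357942=241276443496
r25: T_25,15=24×2406046038644556+34701806448704206=92446911376173550; T_25,16=24×137272511800831+2406046038644556=5700586321864500; T_25,17=24×6400590336096+137272511800831=290886679867135; T_25,18=24×241276443496+6400590336096=12191224980000
r26: T_26,16=25×5700586321864500+92446911376173550=234961569422786050; T_26,17=25×290886679867135+5700586321864500=12972753318542875; T_26,18=25×12191224980000+290886679867135=595667304367135
Read c(26,16) = 234961569422786050, c(26,17) = 12972753318542875, c(26,18) = 595667304367135.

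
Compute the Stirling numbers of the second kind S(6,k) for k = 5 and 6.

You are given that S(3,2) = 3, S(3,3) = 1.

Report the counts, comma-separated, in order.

i=4: T(4,3)=3+3·1=6 | T(4,4)=1+4·0=1
i=5: T(5,4)=6+4·1=10 | T(5,5)=1+5·0=1
i=6: T(6,5)=10+5·1=15 | T(6,6)=1+6·0=1
Read S(6,5) = 15, S(6,6) = 1.

15, 1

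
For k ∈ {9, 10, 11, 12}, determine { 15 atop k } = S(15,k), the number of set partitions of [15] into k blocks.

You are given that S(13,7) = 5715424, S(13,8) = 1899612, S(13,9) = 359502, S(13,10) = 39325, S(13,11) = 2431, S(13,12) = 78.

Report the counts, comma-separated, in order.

@14  (14,8):1899612·8+5715424→20912320, (14,9):359502·9+1899612→5135130, (14,10):39325·10+359502→752752, (14,11):2431·11+39325→66066, (14,12):78·12+2431→3367
@15  (15,9):5135130·9+20912320→67128490, (15,10):752752·10+5135130→12662650, (15,11):66066·11+752752→1479478, (15,12):3367·12+66066→106470
Read S(15,9) = 67128490, S(15,10) = 12662650, S(15,11) = 1479478, S(15,12) = 106470.

67128490, 12662650, 1479478, 106470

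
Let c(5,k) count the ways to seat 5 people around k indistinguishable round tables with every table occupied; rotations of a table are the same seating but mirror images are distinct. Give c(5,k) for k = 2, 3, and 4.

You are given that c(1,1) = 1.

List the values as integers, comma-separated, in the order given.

50, 35, 10

@2  (2,1):1·1+0→1, (2,2):0·1+1→1
@3  (3,1):1·2+0→2, (3,2):1·2+1→3, (3,3):0·2+1→1
@4  (4,1):2·3+0→6, (4,2):3·3+2→11, (4,3):1·3+3→6, (4,4):0·3+1→1
@5  (5,2):11·4+6→50, (5,3):6·4+11→35, (5,4):1·4+6→10
Read c(5,2) = 50, c(5,3) = 35, c(5,4) = 10.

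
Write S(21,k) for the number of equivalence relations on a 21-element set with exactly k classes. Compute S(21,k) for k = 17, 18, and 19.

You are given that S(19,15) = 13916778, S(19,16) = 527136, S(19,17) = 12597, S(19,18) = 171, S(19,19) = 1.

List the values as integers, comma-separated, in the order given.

34952799, 1023435, 19285

r20: T_20,16=16×527136+13916778=22350954; T_20,17=17×12597+527136=741285; T_20,18=18×171+12597=15675; T_20,19=19×1+171=190
r21: T_21,17=17×741285+22350954=34952799; T_21,18=18×15675+741285=1023435; T_21,19=19×190+15675=19285
Read S(21,17) = 34952799, S(21,18) = 1023435, S(21,19) = 19285.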